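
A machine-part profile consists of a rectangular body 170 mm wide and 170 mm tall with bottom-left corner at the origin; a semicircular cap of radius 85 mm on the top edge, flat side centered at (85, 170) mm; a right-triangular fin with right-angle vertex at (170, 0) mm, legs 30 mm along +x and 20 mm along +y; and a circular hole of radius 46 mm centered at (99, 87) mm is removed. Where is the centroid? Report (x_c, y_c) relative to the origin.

x_c = 83.10 mm, y_c = 124.45 mm

rectangular body: A = 170 × 170 = 28900.00, centroid at (85.00, 85.00).
semicircular top: A = ½π·85² = 11349.00, centroid at (85.00, 206.08).
triangular fin: A = ½·30·20 = 300.00, centroid at (180.00, 6.67).
hole: A = −π·46² = -6647.61, centroid at (99.00, 87.00).
ΣA = 33901.39 mm²
ΣAx_c = (28900.00)(85.00) + (11349.00)(85.00) + (300.00)(180.00) + (-6647.61)(99.00) = 2817051.90 mm³
ΣAy_c = (28900.00)(85.00) + (11349.00)(206.08) + (300.00)(6.67) + (-6647.61)(87.00) = 4218905.18 mm³
x_c = 2817051.90 / 33901.39 = 83.10 mm
y_c = 4218905.18 / 33901.39 = 124.45 mm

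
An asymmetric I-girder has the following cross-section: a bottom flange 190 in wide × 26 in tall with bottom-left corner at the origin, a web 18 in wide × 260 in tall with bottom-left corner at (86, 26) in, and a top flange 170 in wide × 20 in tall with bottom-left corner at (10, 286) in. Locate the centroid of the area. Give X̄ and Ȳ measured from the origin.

X̄ = 95.00 in, Ȳ = 138.30 in

bottom flange: A = 190 × 26 = 4940.00, centroid at (95.00, 13.00).
web: A = 18 × 260 = 4680.00, centroid at (95.00, 156.00).
top flange: A = 170 × 20 = 3400.00, centroid at (95.00, 296.00).
ΣA = 13020.00 in²
ΣAX̄ = (4940.00)(95.00) + (4680.00)(95.00) + (3400.00)(95.00) = 1236900.00 in³
ΣAȲ = (4940.00)(13.00) + (4680.00)(156.00) + (3400.00)(296.00) = 1800700.00 in³
X̄ = 1236900.00 / 13020.00 = 95.00 in
Ȳ = 1800700.00 / 13020.00 = 138.30 in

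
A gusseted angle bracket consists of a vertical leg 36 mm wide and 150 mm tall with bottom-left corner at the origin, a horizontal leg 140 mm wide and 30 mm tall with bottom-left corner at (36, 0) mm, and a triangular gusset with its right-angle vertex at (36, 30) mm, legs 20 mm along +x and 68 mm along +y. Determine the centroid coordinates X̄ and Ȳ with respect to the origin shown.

vertical leg: A = 36 × 150 = 5400.00, centroid at (18.00, 75.00).
horizontal leg: A = 140 × 30 = 4200.00, centroid at (106.00, 15.00).
gusset: A = ½·20·68 = 680.00, centroid at (42.67, 52.67).
ΣA = 10280.00 mm², ΣAX̄ = 571413.33 mm³, ΣAȲ = 503813.33 mm³.
X̄ = 571413.33/10280.00 = 55.58 mm; Ȳ = 503813.33/10280.00 = 49.01 mm.

X̄ = 55.58 mm, Ȳ = 49.01 mm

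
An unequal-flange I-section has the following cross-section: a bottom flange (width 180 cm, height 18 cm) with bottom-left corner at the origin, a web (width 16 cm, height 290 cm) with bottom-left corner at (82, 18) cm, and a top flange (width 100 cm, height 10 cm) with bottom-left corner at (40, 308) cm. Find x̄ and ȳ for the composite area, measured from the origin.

bottom flange: A = 180 × 18 = 3240.00, centroid at (90.00, 9.00).
web: A = 16 × 290 = 4640.00, centroid at (90.00, 163.00).
top flange: A = 100 × 10 = 1000.00, centroid at (90.00, 313.00).
ΣA = 8880.00 cm²
ΣAx̄ = (3240.00)(90.00) + (4640.00)(90.00) + (1000.00)(90.00) = 799200.00 cm³
ΣAȳ = (3240.00)(9.00) + (4640.00)(163.00) + (1000.00)(313.00) = 1098480.00 cm³
x̄ = 799200.00 / 8880.00 = 90.00 cm
ȳ = 1098480.00 / 8880.00 = 123.70 cm

x̄ = 90.00 cm, ȳ = 123.70 cm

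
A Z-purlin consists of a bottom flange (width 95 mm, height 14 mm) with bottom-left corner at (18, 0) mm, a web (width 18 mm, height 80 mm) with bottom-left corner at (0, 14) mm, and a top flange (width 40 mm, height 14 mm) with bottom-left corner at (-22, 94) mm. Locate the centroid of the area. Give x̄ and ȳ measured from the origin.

bottom flange: A = 95 × 14 = 1330.00, centroid at (65.50, 7.00).
web: A = 18 × 80 = 1440.00, centroid at (9.00, 54.00).
top flange: A = 40 × 14 = 560.00, centroid at (-2.00, 101.00).
ΣA = 3330.00 mm²
ΣAx̄ = (1330.00)(65.50) + (1440.00)(9.00) + (560.00)(-2.00) = 98955.00 mm³
ΣAȳ = (1330.00)(7.00) + (1440.00)(54.00) + (560.00)(101.00) = 143630.00 mm³
x̄ = 98955.00 / 3330.00 = 29.72 mm
ȳ = 143630.00 / 3330.00 = 43.13 mm

x̄ = 29.72 mm, ȳ = 43.13 mm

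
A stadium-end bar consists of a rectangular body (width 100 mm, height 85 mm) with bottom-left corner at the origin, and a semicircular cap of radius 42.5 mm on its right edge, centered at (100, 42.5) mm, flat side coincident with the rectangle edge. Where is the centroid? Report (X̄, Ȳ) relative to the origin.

X̄ = 67.03 mm, Ȳ = 42.50 mm

Part | A | x̄ᵢ | ȳᵢ | A·x̄ᵢ | A·ȳᵢ
rectangular body | 8500.00 | 50.00 | 42.50 | 425000.00 | 361250.00
semicircular end | 2837.25 | 118.04 | 42.50 | 334902.17 | 120583.16
Σ | 11337.25 |  |  | 759902.17 | 481833.16
X̄ = 759902.17 / 11337.25 = 67.03 mm
Ȳ = 481833.16 / 11337.25 = 42.50 mm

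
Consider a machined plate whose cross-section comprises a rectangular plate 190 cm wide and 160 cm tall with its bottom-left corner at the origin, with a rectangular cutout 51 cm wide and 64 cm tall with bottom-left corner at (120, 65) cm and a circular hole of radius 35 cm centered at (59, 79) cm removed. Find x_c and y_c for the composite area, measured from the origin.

x_c = 93.87 cm, y_c = 77.78 cm

plate: A = 190 × 160 = 30400.00, centroid at (95.00, 80.00).
hole 1: A = −(51 × 64) = -3264.00, centroid at (145.50, 97.00).
hole 2: A = −π·35² = -3848.45, centroid at (59.00, 79.00).
ΣA = 23287.55 cm², ΣAx_c = 2186029.39 cm³, ΣAy_c = 1811364.37 cm³.
x_c = 2186029.39/23287.55 = 93.87 cm; y_c = 1811364.37/23287.55 = 77.78 cm.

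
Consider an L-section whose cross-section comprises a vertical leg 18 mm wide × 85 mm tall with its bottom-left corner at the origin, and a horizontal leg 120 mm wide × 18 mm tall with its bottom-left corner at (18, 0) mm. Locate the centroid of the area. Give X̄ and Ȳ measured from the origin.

X̄ = 49.39 mm, Ȳ = 22.89 mm

vertical leg: A = 18 × 85 = 1530.00, centroid at (9.00, 42.50).
horizontal leg: A = 120 × 18 = 2160.00, centroid at (78.00, 9.00).
ΣA = 3690.00 mm², ΣAX̄ = 182250.00 mm³, ΣAȲ = 84465.00 mm³.
X̄ = 182250.00/3690.00 = 49.39 mm; Ȳ = 84465.00/3690.00 = 22.89 mm.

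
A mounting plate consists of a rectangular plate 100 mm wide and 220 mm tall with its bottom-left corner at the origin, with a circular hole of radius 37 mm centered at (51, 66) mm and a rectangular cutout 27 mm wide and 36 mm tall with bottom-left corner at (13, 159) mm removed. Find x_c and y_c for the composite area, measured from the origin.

plate: A = 100 × 220 = 22000.00, centroid at (50.00, 110.00).
hole 1: A = −π·37² = -4300.84, centroid at (51.00, 66.00).
hole 2: A = −(27 × 36) = -972.00, centroid at (26.50, 177.00).
ΣA = 16727.16 mm², ΣAx_c = 854899.14 mm³, ΣAy_c = 1964100.54 mm³.
x_c = 854899.14/16727.16 = 51.11 mm; y_c = 1964100.54/16727.16 = 117.42 mm.

x_c = 51.11 mm, y_c = 117.42 mm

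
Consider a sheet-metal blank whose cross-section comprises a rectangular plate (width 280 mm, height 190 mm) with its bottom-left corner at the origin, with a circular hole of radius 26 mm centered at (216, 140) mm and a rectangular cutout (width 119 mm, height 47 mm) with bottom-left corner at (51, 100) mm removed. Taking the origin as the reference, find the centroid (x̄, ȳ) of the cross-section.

x̄ = 140.08 mm, ȳ = 89.39 mm

plate: A = 280 × 190 = 53200.00, centroid at (140.00, 95.00).
hole 1: A = −π·26² = -2123.72, centroid at (216.00, 140.00).
hole 2: A = −(119 × 47) = -5593.00, centroid at (110.50, 123.50).
ΣA = 45483.28 mm²
ΣAx̄ = (53200.00)(140.00) + (-2123.72)(216.00) + (-5593.00)(110.50) = 6371250.71 mm³
ΣAȳ = (53200.00)(95.00) + (-2123.72)(140.00) + (-5593.00)(123.50) = 4065944.17 mm³
x̄ = 6371250.71 / 45483.28 = 140.08 mm
ȳ = 4065944.17 / 45483.28 = 89.39 mm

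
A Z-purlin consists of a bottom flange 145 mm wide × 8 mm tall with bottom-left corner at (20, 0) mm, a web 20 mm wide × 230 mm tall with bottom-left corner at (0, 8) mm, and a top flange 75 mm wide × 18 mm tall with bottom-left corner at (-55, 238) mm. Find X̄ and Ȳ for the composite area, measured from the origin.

X̄ = 18.24 mm, Ȳ = 127.13 mm

Part | A | x̄ᵢ | ȳᵢ | A·x̄ᵢ | A·ȳᵢ
bottom flange | 1160.00 | 92.50 | 4.00 | 107300.00 | 4640.00
web | 4600.00 | 10.00 | 123.00 | 46000.00 | 565800.00
top flange | 1350.00 | -17.50 | 247.00 | -23625.00 | 333450.00
Σ | 7110.00 |  |  | 129675.00 | 903890.00
X̄ = 129675.00 / 7110.00 = 18.24 mm
Ȳ = 903890.00 / 7110.00 = 127.13 mm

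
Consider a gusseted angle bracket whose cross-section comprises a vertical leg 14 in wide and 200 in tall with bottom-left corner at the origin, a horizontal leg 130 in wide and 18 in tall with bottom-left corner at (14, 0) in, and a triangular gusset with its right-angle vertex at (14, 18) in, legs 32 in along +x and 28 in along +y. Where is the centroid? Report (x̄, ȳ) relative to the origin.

x̄ = 38.57 in, ȳ = 56.07 in

vertical leg: A = 14 × 200 = 2800.00, centroid at (7.00, 100.00).
horizontal leg: A = 130 × 18 = 2340.00, centroid at (79.00, 9.00).
gusset: A = ½·32·28 = 448.00, centroid at (24.67, 27.33).
ΣA = 5588.00 in², ΣAx̄ = 215510.67 in³, ΣAȳ = 313305.33 in³.
x̄ = 215510.67/5588.00 = 38.57 in; ȳ = 313305.33/5588.00 = 56.07 in.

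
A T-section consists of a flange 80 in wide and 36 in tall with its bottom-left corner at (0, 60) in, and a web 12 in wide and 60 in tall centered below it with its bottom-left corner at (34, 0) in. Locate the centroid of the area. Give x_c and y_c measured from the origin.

web: A = 12 × 60 = 720.00, centroid at (40.00, 30.00).
flange: A = 80 × 36 = 2880.00, centroid at (40.00, 78.00).
ΣA = 3600.00 in², ΣAx_c = 144000.00 in³, ΣAy_c = 246240.00 in³.
x_c = 144000.00/3600.00 = 40.00 in; y_c = 246240.00/3600.00 = 68.40 in.

x_c = 40.00 in, y_c = 68.40 in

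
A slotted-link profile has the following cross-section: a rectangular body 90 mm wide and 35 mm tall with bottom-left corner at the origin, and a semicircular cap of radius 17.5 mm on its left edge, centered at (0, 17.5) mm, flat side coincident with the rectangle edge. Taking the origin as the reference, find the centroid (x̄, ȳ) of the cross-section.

Part | A | x̄ᵢ | ȳᵢ | A·x̄ᵢ | A·ȳᵢ
rectangular body | 3150.00 | 45.00 | 17.50 | 141750.00 | 55125.00
semicircular end | 481.06 | -7.43 | 17.50 | -3572.92 | 8418.49
Σ | 3631.06 |  |  | 138177.08 | 63543.49
x̄ = 138177.08 / 3631.06 = 38.05 mm
ȳ = 63543.49 / 3631.06 = 17.50 mm

x̄ = 38.05 mm, ȳ = 17.50 mm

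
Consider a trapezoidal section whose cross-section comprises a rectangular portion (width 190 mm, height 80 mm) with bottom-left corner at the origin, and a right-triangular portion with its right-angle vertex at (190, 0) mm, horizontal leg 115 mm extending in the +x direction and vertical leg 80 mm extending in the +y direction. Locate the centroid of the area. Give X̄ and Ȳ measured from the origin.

Part | A | x̄ᵢ | ȳᵢ | A·x̄ᵢ | A·ȳᵢ
rectangular portion | 15200.00 | 95.00 | 40.00 | 1444000.00 | 608000.00
triangular portion | 4600.00 | 228.33 | 26.67 | 1050333.33 | 122666.67
Σ | 19800.00 |  |  | 2494333.33 | 730666.67
X̄ = 2494333.33 / 19800.00 = 125.98 mm
Ȳ = 730666.67 / 19800.00 = 36.90 mm

X̄ = 125.98 mm, Ȳ = 36.90 mm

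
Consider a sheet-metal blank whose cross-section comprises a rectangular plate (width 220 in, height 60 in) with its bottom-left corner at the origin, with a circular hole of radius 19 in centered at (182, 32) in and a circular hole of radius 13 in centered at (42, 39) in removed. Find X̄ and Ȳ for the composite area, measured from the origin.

Part | A | x̄ᵢ | ȳᵢ | A·x̄ᵢ | A·ȳᵢ
plate | 13200.00 | 110.00 | 30.00 | 1452000.00 | 396000.00
hole 1 | -1134.11 | 182.00 | 32.00 | -206408.92 | -36291.68
hole 2 | -530.93 | 42.00 | 39.00 | -22299.02 | -20706.24
Σ | 11534.96 |  |  | 1223292.05 | 339002.08
X̄ = 1223292.05 / 11534.96 = 106.05 in
Ȳ = 339002.08 / 11534.96 = 29.39 in

X̄ = 106.05 in, Ȳ = 29.39 in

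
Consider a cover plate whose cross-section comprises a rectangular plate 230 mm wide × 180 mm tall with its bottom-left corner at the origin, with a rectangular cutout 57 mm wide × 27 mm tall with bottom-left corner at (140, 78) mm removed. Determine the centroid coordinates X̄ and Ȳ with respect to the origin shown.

X̄ = 112.93 mm, Ȳ = 89.94 mm

plate: A = 230 × 180 = 41400.00, centroid at (115.00, 90.00).
hole: A = −(57 × 27) = -1539.00, centroid at (168.50, 91.50).
ΣA = 39861.00 mm²
ΣAX̄ = (41400.00)(115.00) + (-1539.00)(168.50) = 4501678.50 mm³
ΣAȲ = (41400.00)(90.00) + (-1539.00)(91.50) = 3585181.50 mm³
X̄ = 4501678.50 / 39861.00 = 112.93 mm
Ȳ = 3585181.50 / 39861.00 = 89.94 mm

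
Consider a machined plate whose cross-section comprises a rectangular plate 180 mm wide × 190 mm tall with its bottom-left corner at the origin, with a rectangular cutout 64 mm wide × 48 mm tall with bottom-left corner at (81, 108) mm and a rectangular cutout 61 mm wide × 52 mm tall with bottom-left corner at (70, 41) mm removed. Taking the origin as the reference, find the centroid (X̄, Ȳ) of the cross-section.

X̄ = 86.28 mm, Ȳ = 94.11 mm

plate: A = 180 × 190 = 34200.00, centroid at (90.00, 95.00).
hole 1: A = −(64 × 48) = -3072.00, centroid at (113.00, 132.00).
hole 2: A = −(61 × 52) = -3172.00, centroid at (100.50, 67.00).
ΣA = 27956.00 mm²
ΣAX̄ = (34200.00)(90.00) + (-3072.00)(113.00) + (-3172.00)(100.50) = 2412078.00 mm³
ΣAȲ = (34200.00)(95.00) + (-3072.00)(132.00) + (-3172.00)(67.00) = 2630972.00 mm³
X̄ = 2412078.00 / 27956.00 = 86.28 mm
Ȳ = 2630972.00 / 27956.00 = 94.11 mm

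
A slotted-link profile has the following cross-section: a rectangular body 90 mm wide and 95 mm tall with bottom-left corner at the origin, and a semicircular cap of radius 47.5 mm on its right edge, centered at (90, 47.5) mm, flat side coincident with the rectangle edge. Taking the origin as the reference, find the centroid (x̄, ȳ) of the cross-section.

Part | A | x̄ᵢ | ȳᵢ | A·x̄ᵢ | A·ȳᵢ
rectangular body | 8550.00 | 45.00 | 47.50 | 384750.00 | 406125.00
semicircular end | 3544.11 | 110.16 | 47.50 | 390417.75 | 168345.19
Σ | 12094.11 |  |  | 775167.75 | 574470.19
x̄ = 775167.75 / 12094.11 = 64.09 mm
ȳ = 574470.19 / 12094.11 = 47.50 mm

x̄ = 64.09 mm, ȳ = 47.50 mm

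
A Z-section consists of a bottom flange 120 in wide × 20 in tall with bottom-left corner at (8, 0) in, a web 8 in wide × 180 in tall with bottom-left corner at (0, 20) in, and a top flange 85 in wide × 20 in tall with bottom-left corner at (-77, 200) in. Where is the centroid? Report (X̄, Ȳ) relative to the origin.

bottom flange: A = 120 × 20 = 2400.00, centroid at (68.00, 10.00).
web: A = 8 × 180 = 1440.00, centroid at (4.00, 110.00).
top flange: A = 85 × 20 = 1700.00, centroid at (-34.50, 210.00).
ΣA = 5540.00 in², ΣAX̄ = 110310.00 in³, ΣAȲ = 539400.00 in³.
X̄ = 110310.00/5540.00 = 19.91 in; Ȳ = 539400.00/5540.00 = 97.36 in.

X̄ = 19.91 in, Ȳ = 97.36 in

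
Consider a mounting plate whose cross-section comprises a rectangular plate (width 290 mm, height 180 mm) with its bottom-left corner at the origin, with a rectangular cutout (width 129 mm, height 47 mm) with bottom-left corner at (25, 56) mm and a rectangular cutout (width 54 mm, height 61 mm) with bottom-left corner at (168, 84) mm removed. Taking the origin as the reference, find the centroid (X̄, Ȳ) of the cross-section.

X̄ = 149.01 mm, Ȳ = 89.60 mm

plate: A = 290 × 180 = 52200.00, centroid at (145.00, 90.00).
hole 1: A = −(129 × 47) = -6063.00, centroid at (89.50, 79.50).
hole 2: A = −(54 × 61) = -3294.00, centroid at (195.00, 114.50).
ΣA = 42843.00 mm², ΣAX̄ = 6384031.50 mm³, ΣAȲ = 3838828.50 mm³.
X̄ = 6384031.50/42843.00 = 149.01 mm; Ȳ = 3838828.50/42843.00 = 89.60 mm.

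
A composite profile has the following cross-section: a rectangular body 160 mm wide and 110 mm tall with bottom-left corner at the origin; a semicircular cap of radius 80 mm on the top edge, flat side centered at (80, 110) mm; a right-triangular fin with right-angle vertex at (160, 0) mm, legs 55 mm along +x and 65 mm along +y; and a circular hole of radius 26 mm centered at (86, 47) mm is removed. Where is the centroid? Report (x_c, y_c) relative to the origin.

x_c = 85.97 mm, y_c = 86.18 mm

rectangular body: A = 160 × 110 = 17600.00, centroid at (80.00, 55.00).
semicircular top: A = ½π·80² = 10053.10, centroid at (80.00, 143.95).
triangular fin: A = ½·55·65 = 1787.50, centroid at (178.33, 21.67).
hole: A = −π·26² = -2123.72, centroid at (86.00, 47.00).
ΣA = 27316.88 mm², ΣAx_c = 2348378.92 mm³, ΣAy_c = 2354088.43 mm³.
x_c = 2348378.92/27316.88 = 85.97 mm; y_c = 2354088.43/27316.88 = 86.18 mm.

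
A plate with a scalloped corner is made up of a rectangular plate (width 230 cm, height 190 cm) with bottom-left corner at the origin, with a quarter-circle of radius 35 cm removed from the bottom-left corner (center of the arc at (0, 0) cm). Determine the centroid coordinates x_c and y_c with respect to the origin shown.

x_c = 117.25 cm, y_c = 96.80 cm

plate: A = 230 × 190 = 43700.00, centroid at (115.00, 95.00).
removed quarter-circle: A = −¼π·35² = -962.11, centroid at (14.85, 14.85).
ΣA = 42737.89 cm²
ΣAx_c = (43700.00)(115.00) + (-962.11)(14.85) = 5011208.33 cm³
ΣAy_c = (43700.00)(95.00) + (-962.11)(14.85) = 4137208.33 cm³
x_c = 5011208.33 / 42737.89 = 117.25 cm
y_c = 4137208.33 / 42737.89 = 96.80 cm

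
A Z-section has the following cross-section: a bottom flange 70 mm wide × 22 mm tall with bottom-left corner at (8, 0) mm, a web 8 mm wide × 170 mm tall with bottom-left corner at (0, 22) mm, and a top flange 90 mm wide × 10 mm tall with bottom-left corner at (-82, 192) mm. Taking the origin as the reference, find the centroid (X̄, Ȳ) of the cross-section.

bottom flange: A = 70 × 22 = 1540.00, centroid at (43.00, 11.00).
web: A = 8 × 170 = 1360.00, centroid at (4.00, 107.00).
top flange: A = 90 × 10 = 900.00, centroid at (-37.00, 197.00).
ΣA = 3800.00 mm²
ΣAX̄ = (1540.00)(43.00) + (1360.00)(4.00) + (900.00)(-37.00) = 38360.00 mm³
ΣAȲ = (1540.00)(11.00) + (1360.00)(107.00) + (900.00)(197.00) = 339760.00 mm³
X̄ = 38360.00 / 3800.00 = 10.09 mm
Ȳ = 339760.00 / 3800.00 = 89.41 mm

X̄ = 10.09 mm, Ȳ = 89.41 mm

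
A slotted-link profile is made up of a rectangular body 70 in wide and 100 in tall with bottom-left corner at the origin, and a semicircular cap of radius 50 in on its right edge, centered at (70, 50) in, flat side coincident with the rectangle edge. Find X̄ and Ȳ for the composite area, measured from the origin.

rectangular body: A = 70 × 100 = 7000.00, centroid at (35.00, 50.00).
semicircular end: A = ½π·50² = 3926.99, centroid at (91.22, 50.00).
ΣA = 10926.99 in², ΣAX̄ = 603222.69 in³, ΣAȲ = 546349.54 in³.
X̄ = 603222.69/10926.99 = 55.20 in; Ȳ = 546349.54/10926.99 = 50.00 in.

X̄ = 55.20 in, Ȳ = 50.00 in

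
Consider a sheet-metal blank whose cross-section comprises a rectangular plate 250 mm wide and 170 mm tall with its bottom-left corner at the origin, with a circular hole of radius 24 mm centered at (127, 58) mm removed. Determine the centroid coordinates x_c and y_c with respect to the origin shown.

x_c = 124.91 mm, y_c = 86.20 mm

Part | A | x̄ᵢ | ȳᵢ | A·x̄ᵢ | A·ȳᵢ
plate | 42500.00 | 125.00 | 85.00 | 5312500.00 | 3612500.00
hole | -1809.56 | 127.00 | 58.00 | -229813.79 | -104954.33
Σ | 40690.44 |  |  | 5082686.21 | 3507545.67
x_c = 5082686.21 / 40690.44 = 124.91 mm
y_c = 3507545.67 / 40690.44 = 86.20 mm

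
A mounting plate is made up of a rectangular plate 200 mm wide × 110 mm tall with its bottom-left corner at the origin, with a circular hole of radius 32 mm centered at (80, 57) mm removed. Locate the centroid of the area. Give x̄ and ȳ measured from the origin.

x̄ = 103.43 mm, ȳ = 54.66 mm

plate: A = 200 × 110 = 22000.00, centroid at (100.00, 55.00).
hole: A = −π·32² = -3216.99, centroid at (80.00, 57.00).
ΣA = 18783.01 mm², ΣAx̄ = 1942640.73 mm³, ΣAȳ = 1026631.52 mm³.
x̄ = 1942640.73/18783.01 = 103.43 mm; ȳ = 1026631.52/18783.01 = 54.66 mm.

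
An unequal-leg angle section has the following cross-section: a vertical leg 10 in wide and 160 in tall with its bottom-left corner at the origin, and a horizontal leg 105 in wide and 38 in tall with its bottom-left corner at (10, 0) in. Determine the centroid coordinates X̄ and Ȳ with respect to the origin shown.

X̄ = 46.04 in, Ȳ = 36.46 in

vertical leg: A = 10 × 160 = 1600.00, centroid at (5.00, 80.00).
horizontal leg: A = 105 × 38 = 3990.00, centroid at (62.50, 19.00).
ΣA = 5590.00 in²
ΣAX̄ = (1600.00)(5.00) + (3990.00)(62.50) = 257375.00 in³
ΣAȲ = (1600.00)(80.00) + (3990.00)(19.00) = 203810.00 in³
X̄ = 257375.00 / 5590.00 = 46.04 in
Ȳ = 203810.00 / 5590.00 = 36.46 in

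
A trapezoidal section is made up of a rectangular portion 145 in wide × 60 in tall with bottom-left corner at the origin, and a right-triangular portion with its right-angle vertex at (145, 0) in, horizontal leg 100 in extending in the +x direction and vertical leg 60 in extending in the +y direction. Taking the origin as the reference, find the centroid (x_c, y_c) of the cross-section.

rectangular portion: A = 145 × 60 = 8700.00, centroid at (72.50, 30.00).
triangular portion: A = ½·100·60 = 3000.00, centroid at (178.33, 20.00).
ΣA = 11700.00 in², ΣAx_c = 1165750.00 in³, ΣAy_c = 321000.00 in³.
x_c = 1165750.00/11700.00 = 99.64 in; y_c = 321000.00/11700.00 = 27.44 in.

x_c = 99.64 in, y_c = 27.44 in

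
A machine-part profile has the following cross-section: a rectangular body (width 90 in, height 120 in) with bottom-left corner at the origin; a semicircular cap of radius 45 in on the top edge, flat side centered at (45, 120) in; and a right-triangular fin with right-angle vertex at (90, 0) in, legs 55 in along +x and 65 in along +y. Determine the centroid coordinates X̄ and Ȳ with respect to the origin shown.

X̄ = 52.18 in, Ȳ = 71.61 in

Part | A | x̄ᵢ | ȳᵢ | A·x̄ᵢ | A·ȳᵢ
rectangular body | 10800.00 | 45.00 | 60.00 | 486000.00 | 648000.00
semicircular top | 3180.86 | 45.00 | 139.10 | 143138.82 | 442453.51
triangular fin | 1787.50 | 108.33 | 21.67 | 193645.83 | 38729.17
Σ | 15768.36 |  |  | 822784.65 | 1129182.67
X̄ = 822784.65 / 15768.36 = 52.18 in
Ȳ = 1129182.67 / 15768.36 = 71.61 in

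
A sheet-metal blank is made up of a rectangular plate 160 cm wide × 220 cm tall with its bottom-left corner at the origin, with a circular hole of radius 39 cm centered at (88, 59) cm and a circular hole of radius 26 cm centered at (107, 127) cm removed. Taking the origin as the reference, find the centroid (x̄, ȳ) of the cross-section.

x̄ = 76.62 cm, ȳ = 117.34 cm

Part | A | x̄ᵢ | ȳᵢ | A·x̄ᵢ | A·ȳᵢ
plate | 35200.00 | 80.00 | 110.00 | 2816000.00 | 3872000.00
hole 1 | -4778.36 | 88.00 | 59.00 | -420495.89 | -281923.38
hole 2 | -2123.72 | 107.00 | 127.00 | -227237.68 | -269712.01
Σ | 28297.92 |  |  | 2168266.43 | 3320364.60
x̄ = 2168266.43 / 28297.92 = 76.62 cm
ȳ = 3320364.60 / 28297.92 = 117.34 cm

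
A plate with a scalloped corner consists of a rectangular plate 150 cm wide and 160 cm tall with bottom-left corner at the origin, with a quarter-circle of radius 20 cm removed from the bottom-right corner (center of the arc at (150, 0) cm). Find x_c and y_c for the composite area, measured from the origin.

plate: A = 150 × 160 = 24000.00, centroid at (75.00, 80.00).
removed quarter-circle: A = −¼π·20² = -314.16, centroid at (141.51, 8.49).
ΣA = 23685.84 cm²
ΣAx_c = (24000.00)(75.00) + (-314.16)(141.51) = 1755542.78 cm³
ΣAy_c = (24000.00)(80.00) + (-314.16)(8.49) = 1917333.33 cm³
x_c = 1755542.78 / 23685.84 = 74.12 cm
y_c = 1917333.33 / 23685.84 = 80.95 cm

x_c = 74.12 cm, y_c = 80.95 cm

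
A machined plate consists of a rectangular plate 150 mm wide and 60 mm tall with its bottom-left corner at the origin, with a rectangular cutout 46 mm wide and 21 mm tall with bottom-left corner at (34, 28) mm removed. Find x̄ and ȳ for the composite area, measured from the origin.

x̄ = 77.16 mm, ȳ = 28.98 mm

Part | A | x̄ᵢ | ȳᵢ | A·x̄ᵢ | A·ȳᵢ
plate | 9000.00 | 75.00 | 30.00 | 675000.00 | 270000.00
hole | -966.00 | 57.00 | 38.50 | -55062.00 | -37191.00
Σ | 8034.00 |  |  | 619938.00 | 232809.00
x̄ = 619938.00 / 8034.00 = 77.16 mm
ȳ = 232809.00 / 8034.00 = 28.98 mm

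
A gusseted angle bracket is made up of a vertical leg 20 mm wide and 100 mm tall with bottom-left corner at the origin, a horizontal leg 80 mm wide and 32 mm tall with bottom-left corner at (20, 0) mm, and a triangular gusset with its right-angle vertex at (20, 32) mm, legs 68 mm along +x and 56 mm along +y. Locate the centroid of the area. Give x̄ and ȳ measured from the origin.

x̄ = 39.42 mm, ȳ = 36.73 mm

vertical leg: A = 20 × 100 = 2000.00, centroid at (10.00, 50.00).
horizontal leg: A = 80 × 32 = 2560.00, centroid at (60.00, 16.00).
gusset: A = ½·68·56 = 1904.00, centroid at (42.67, 50.67).
ΣA = 6464.00 mm²
ΣAx̄ = (2000.00)(10.00) + (2560.00)(60.00) + (1904.00)(42.67) = 254837.33 mm³
ΣAȳ = (2000.00)(50.00) + (2560.00)(16.00) + (1904.00)(50.67) = 237429.33 mm³
x̄ = 254837.33 / 6464.00 = 39.42 mm
ȳ = 237429.33 / 6464.00 = 36.73 mm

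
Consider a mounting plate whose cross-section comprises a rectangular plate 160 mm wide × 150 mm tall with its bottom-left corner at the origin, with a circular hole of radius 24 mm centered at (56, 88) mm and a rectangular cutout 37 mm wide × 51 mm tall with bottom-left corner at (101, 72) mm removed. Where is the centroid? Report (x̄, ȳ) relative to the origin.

x̄ = 78.47 mm, ȳ = 71.75 mm

plate: A = 160 × 150 = 24000.00, centroid at (80.00, 75.00).
hole 1: A = −π·24² = -1809.56, centroid at (56.00, 88.00).
hole 2: A = −(37 × 51) = -1887.00, centroid at (119.50, 97.50).
ΣA = 20303.44 mm², ΣAx̄ = 1593168.29 mm³, ΣAȳ = 1456776.45 mm³.
x̄ = 1593168.29/20303.44 = 78.47 mm; ȳ = 1456776.45/20303.44 = 71.75 mm.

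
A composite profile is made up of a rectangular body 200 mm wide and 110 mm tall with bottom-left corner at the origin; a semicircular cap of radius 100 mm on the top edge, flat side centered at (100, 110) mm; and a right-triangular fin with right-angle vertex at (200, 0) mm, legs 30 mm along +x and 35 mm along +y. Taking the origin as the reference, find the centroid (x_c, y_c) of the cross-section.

x_c = 101.51 mm, y_c = 94.44 mm

Part | A | x̄ᵢ | ȳᵢ | A·x̄ᵢ | A·ȳᵢ
rectangular body | 22000.00 | 100.00 | 55.00 | 2200000.00 | 1210000.00
semicircular top | 15707.96 | 100.00 | 152.44 | 1570796.33 | 2394542.63
triangular fin | 525.00 | 210.00 | 11.67 | 110250.00 | 6125.00
Σ | 38232.96 |  |  | 3881046.33 | 3610667.63
x_c = 3881046.33 / 38232.96 = 101.51 mm
y_c = 3610667.63 / 38232.96 = 94.44 mm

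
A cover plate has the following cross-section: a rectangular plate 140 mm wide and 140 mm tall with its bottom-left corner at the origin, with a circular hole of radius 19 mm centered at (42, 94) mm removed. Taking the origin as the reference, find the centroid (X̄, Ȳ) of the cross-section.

X̄ = 71.72 mm, Ȳ = 68.53 mm

plate: A = 140 × 140 = 19600.00, centroid at (70.00, 70.00).
hole: A = −π·19² = -1134.11, centroid at (42.00, 94.00).
ΣA = 18465.89 mm², ΣAX̄ = 1324367.17 mm³, ΣAȲ = 1265393.19 mm³.
X̄ = 1324367.17/18465.89 = 71.72 mm; Ȳ = 1265393.19/18465.89 = 68.53 mm.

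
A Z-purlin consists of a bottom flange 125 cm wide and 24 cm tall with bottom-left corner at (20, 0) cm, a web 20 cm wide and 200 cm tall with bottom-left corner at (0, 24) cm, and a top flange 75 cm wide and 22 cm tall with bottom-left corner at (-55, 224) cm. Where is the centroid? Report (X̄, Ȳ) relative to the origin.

X̄ = 29.90 cm, Ȳ = 106.33 cm

Part | A | x̄ᵢ | ȳᵢ | A·x̄ᵢ | A·ȳᵢ
bottom flange | 3000.00 | 82.50 | 12.00 | 247500.00 | 36000.00
web | 4000.00 | 10.00 | 124.00 | 40000.00 | 496000.00
top flange | 1650.00 | -17.50 | 235.00 | -28875.00 | 387750.00
Σ | 8650.00 |  |  | 258625.00 | 919750.00
X̄ = 258625.00 / 8650.00 = 29.90 cm
Ȳ = 919750.00 / 8650.00 = 106.33 cm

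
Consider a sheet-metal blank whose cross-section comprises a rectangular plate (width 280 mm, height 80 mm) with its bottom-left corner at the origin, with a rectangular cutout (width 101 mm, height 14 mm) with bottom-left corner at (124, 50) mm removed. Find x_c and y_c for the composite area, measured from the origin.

x_c = 137.68 mm, y_c = 38.85 mm

Part | A | x̄ᵢ | ȳᵢ | A·x̄ᵢ | A·ȳᵢ
plate | 22400.00 | 140.00 | 40.00 | 3136000.00 | 896000.00
hole | -1414.00 | 174.50 | 57.00 | -246743.00 | -80598.00
Σ | 20986.00 |  |  | 2889257.00 | 815402.00
x_c = 2889257.00 / 20986.00 = 137.68 mm
y_c = 815402.00 / 20986.00 = 38.85 mm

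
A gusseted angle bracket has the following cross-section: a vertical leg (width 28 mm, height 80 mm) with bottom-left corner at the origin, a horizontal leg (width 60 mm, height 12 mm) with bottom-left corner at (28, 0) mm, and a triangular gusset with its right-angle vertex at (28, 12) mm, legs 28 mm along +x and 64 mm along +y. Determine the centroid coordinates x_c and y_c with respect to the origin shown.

Part | A | x̄ᵢ | ȳᵢ | A·x̄ᵢ | A·ȳᵢ
vertical leg | 2240.00 | 14.00 | 40.00 | 31360.00 | 89600.00
horizontal leg | 720.00 | 58.00 | 6.00 | 41760.00 | 4320.00
gusset | 896.00 | 37.33 | 33.33 | 33450.67 | 29866.67
Σ | 3856.00 |  |  | 106570.67 | 123786.67
x_c = 106570.67 / 3856.00 = 27.64 mm
y_c = 123786.67 / 3856.00 = 32.10 mm

x_c = 27.64 mm, y_c = 32.10 mm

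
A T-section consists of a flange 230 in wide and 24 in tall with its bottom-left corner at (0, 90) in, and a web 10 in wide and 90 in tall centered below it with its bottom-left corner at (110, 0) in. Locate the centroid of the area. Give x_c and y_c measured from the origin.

web: A = 10 × 90 = 900.00, centroid at (115.00, 45.00).
flange: A = 230 × 24 = 5520.00, centroid at (115.00, 102.00).
ΣA = 6420.00 in², ΣAx_c = 738300.00 in³, ΣAy_c = 603540.00 in³.
x_c = 738300.00/6420.00 = 115.00 in; y_c = 603540.00/6420.00 = 94.01 in.

x_c = 115.00 in, y_c = 94.01 in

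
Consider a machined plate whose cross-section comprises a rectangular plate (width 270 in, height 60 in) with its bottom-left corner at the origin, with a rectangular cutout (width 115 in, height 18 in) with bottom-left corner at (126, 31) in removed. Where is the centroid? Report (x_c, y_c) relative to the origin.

plate: A = 270 × 60 = 16200.00, centroid at (135.00, 30.00).
hole: A = −(115 × 18) = -2070.00, centroid at (183.50, 40.00).
ΣA = 14130.00 in²
ΣAx_c = (16200.00)(135.00) + (-2070.00)(183.50) = 1807155.00 in³
ΣAy_c = (16200.00)(30.00) + (-2070.00)(40.00) = 403200.00 in³
x_c = 1807155.00 / 14130.00 = 127.89 in
y_c = 403200.00 / 14130.00 = 28.54 in

x_c = 127.89 in, y_c = 28.54 in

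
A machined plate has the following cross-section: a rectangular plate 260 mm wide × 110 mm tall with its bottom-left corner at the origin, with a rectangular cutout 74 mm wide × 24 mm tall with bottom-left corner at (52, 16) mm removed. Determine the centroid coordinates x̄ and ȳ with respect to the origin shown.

x̄ = 132.71 mm, ȳ = 56.79 mm

Part | A | x̄ᵢ | ȳᵢ | A·x̄ᵢ | A·ȳᵢ
plate | 28600.00 | 130.00 | 55.00 | 3718000.00 | 1573000.00
hole | -1776.00 | 89.00 | 28.00 | -158064.00 | -49728.00
Σ | 26824.00 |  |  | 3559936.00 | 1523272.00
x̄ = 3559936.00 / 26824.00 = 132.71 mm
ȳ = 1523272.00 / 26824.00 = 56.79 mm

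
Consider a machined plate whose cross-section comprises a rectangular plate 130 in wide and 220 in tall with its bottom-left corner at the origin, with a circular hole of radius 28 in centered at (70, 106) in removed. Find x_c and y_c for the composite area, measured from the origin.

x_c = 64.53 in, y_c = 110.38 in

plate: A = 130 × 220 = 28600.00, centroid at (65.00, 110.00).
hole: A = −π·28² = -2463.01, centroid at (70.00, 106.00).
ΣA = 26136.99 in²
ΣAx_c = (28600.00)(65.00) + (-2463.01)(70.00) = 1686589.40 in³
ΣAy_c = (28600.00)(110.00) + (-2463.01)(106.00) = 2884921.08 in³
x_c = 1686589.40 / 26136.99 = 64.53 in
y_c = 2884921.08 / 26136.99 = 110.38 in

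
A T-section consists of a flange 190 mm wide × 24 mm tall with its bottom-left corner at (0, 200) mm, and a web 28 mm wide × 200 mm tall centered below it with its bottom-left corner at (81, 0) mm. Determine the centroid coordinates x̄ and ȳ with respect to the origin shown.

web: A = 28 × 200 = 5600.00, centroid at (95.00, 100.00).
flange: A = 190 × 24 = 4560.00, centroid at (95.00, 212.00).
ΣA = 10160.00 mm², ΣAx̄ = 965200.00 mm³, ΣAȳ = 1526720.00 mm³.
x̄ = 965200.00/10160.00 = 95.00 mm; ȳ = 1526720.00/10160.00 = 150.27 mm.

x̄ = 95.00 mm, ȳ = 150.27 mm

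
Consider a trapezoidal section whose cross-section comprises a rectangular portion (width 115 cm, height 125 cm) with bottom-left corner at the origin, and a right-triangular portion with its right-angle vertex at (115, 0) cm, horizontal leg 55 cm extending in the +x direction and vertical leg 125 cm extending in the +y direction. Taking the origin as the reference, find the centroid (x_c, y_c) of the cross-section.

x_c = 72.13 cm, y_c = 58.48 cm

rectangular portion: A = 115 × 125 = 14375.00, centroid at (57.50, 62.50).
triangular portion: A = ½·55·125 = 3437.50, centroid at (133.33, 41.67).
ΣA = 17812.50 cm², ΣAx_c = 1284895.83 cm³, ΣAy_c = 1041666.67 cm³.
x_c = 1284895.83/17812.50 = 72.13 cm; y_c = 1041666.67/17812.50 = 58.48 cm.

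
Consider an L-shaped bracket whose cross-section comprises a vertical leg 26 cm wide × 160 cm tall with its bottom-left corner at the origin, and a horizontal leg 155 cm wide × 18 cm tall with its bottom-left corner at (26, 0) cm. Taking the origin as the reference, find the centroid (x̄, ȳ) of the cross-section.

x̄ = 49.33 cm, ȳ = 51.50 cm

Part | A | x̄ᵢ | ȳᵢ | A·x̄ᵢ | A·ȳᵢ
vertical leg | 4160.00 | 13.00 | 80.00 | 54080.00 | 332800.00
horizontal leg | 2790.00 | 103.50 | 9.00 | 288765.00 | 25110.00
Σ | 6950.00 |  |  | 342845.00 | 357910.00
x̄ = 342845.00 / 6950.00 = 49.33 cm
ȳ = 357910.00 / 6950.00 = 51.50 cm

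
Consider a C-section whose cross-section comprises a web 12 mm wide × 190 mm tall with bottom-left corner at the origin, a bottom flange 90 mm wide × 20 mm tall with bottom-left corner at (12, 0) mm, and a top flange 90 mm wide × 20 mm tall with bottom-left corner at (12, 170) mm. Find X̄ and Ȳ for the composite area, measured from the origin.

Part | A | x̄ᵢ | ȳᵢ | A·x̄ᵢ | A·ȳᵢ
web | 2280.00 | 6.00 | 95.00 | 13680.00 | 216600.00
bottom flange | 1800.00 | 57.00 | 10.00 | 102600.00 | 18000.00
top flange | 1800.00 | 57.00 | 180.00 | 102600.00 | 324000.00
Σ | 5880.00 |  |  | 218880.00 | 558600.00
X̄ = 218880.00 / 5880.00 = 37.22 mm
Ȳ = 558600.00 / 5880.00 = 95.00 mm

X̄ = 37.22 mm, Ȳ = 95.00 mm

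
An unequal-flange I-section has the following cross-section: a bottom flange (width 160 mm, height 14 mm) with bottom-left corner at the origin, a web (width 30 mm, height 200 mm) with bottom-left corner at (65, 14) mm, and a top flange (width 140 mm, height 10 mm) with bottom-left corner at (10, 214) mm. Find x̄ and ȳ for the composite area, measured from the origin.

Part | A | x̄ᵢ | ȳᵢ | A·x̄ᵢ | A·ȳᵢ
bottom flange | 2240.00 | 80.00 | 7.00 | 179200.00 | 15680.00
web | 6000.00 | 80.00 | 114.00 | 480000.00 | 684000.00
top flange | 1400.00 | 80.00 | 219.00 | 112000.00 | 306600.00
Σ | 9640.00 |  |  | 771200.00 | 1006280.00
x̄ = 771200.00 / 9640.00 = 80.00 mm
ȳ = 1006280.00 / 9640.00 = 104.39 mm

x̄ = 80.00 mm, ȳ = 104.39 mm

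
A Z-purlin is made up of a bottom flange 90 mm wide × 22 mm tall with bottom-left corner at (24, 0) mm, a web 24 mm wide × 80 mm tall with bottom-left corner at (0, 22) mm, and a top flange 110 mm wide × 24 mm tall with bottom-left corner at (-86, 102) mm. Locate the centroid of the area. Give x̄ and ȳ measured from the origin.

x̄ = 11.90 mm, ȳ = 67.55 mm

bottom flange: A = 90 × 22 = 1980.00, centroid at (69.00, 11.00).
web: A = 24 × 80 = 1920.00, centroid at (12.00, 62.00).
top flange: A = 110 × 24 = 2640.00, centroid at (-31.00, 114.00).
ΣA = 6540.00 mm²
ΣAx̄ = (1980.00)(69.00) + (1920.00)(12.00) + (2640.00)(-31.00) = 77820.00 mm³
ΣAȳ = (1980.00)(11.00) + (1920.00)(62.00) + (2640.00)(114.00) = 441780.00 mm³
x̄ = 77820.00 / 6540.00 = 11.90 mm
ȳ = 441780.00 / 6540.00 = 67.55 mm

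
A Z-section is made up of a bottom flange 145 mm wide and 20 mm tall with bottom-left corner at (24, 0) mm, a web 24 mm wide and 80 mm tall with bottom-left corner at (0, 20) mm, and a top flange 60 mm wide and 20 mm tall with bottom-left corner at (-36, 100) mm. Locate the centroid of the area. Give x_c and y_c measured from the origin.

x_c = 49.12 mm, y_c = 45.88 mm

bottom flange: A = 145 × 20 = 2900.00, centroid at (96.50, 10.00).
web: A = 24 × 80 = 1920.00, centroid at (12.00, 60.00).
top flange: A = 60 × 20 = 1200.00, centroid at (-6.00, 110.00).
ΣA = 6020.00 mm², ΣAx_c = 295690.00 mm³, ΣAy_c = 276200.00 mm³.
x_c = 295690.00/6020.00 = 49.12 mm; y_c = 276200.00/6020.00 = 45.88 mm.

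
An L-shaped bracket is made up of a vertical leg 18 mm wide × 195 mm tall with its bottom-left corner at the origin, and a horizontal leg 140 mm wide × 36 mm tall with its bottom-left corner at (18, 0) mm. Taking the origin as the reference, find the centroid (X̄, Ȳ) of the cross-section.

X̄ = 55.57 mm, Ȳ = 50.64 mm

vertical leg: A = 18 × 195 = 3510.00, centroid at (9.00, 97.50).
horizontal leg: A = 140 × 36 = 5040.00, centroid at (88.00, 18.00).
ΣA = 8550.00 mm²
ΣAX̄ = (3510.00)(9.00) + (5040.00)(88.00) = 475110.00 mm³
ΣAȲ = (3510.00)(97.50) + (5040.00)(18.00) = 432945.00 mm³
X̄ = 475110.00 / 8550.00 = 55.57 mm
Ȳ = 432945.00 / 8550.00 = 50.64 mm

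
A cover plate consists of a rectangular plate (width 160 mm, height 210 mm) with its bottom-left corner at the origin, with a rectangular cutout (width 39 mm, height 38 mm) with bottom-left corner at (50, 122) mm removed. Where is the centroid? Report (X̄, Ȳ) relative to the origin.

X̄ = 80.48 mm, Ȳ = 103.34 mm

plate: A = 160 × 210 = 33600.00, centroid at (80.00, 105.00).
hole: A = −(39 × 38) = -1482.00, centroid at (69.50, 141.00).
ΣA = 32118.00 mm²
ΣAX̄ = (33600.00)(80.00) + (-1482.00)(69.50) = 2585001.00 mm³
ΣAȲ = (33600.00)(105.00) + (-1482.00)(141.00) = 3319038.00 mm³
X̄ = 2585001.00 / 32118.00 = 80.48 mm
Ȳ = 3319038.00 / 32118.00 = 103.34 mm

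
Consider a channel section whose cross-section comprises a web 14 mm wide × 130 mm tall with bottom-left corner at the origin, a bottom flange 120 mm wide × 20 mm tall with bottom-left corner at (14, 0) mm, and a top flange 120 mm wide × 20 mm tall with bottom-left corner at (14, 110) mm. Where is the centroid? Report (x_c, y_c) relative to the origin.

x_c = 55.58 mm, y_c = 65.00 mm

web: A = 14 × 130 = 1820.00, centroid at (7.00, 65.00).
bottom flange: A = 120 × 20 = 2400.00, centroid at (74.00, 10.00).
top flange: A = 120 × 20 = 2400.00, centroid at (74.00, 120.00).
ΣA = 6620.00 mm², ΣAx_c = 367940.00 mm³, ΣAy_c = 430300.00 mm³.
x_c = 367940.00/6620.00 = 55.58 mm; y_c = 430300.00/6620.00 = 65.00 mm.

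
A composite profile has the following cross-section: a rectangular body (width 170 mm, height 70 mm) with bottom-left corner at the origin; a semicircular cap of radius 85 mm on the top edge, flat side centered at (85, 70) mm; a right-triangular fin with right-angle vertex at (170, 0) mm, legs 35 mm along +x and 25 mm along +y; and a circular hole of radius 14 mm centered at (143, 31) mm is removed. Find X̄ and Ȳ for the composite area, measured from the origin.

Part | A | x̄ᵢ | ȳᵢ | A·x̄ᵢ | A·ȳᵢ
rectangular body | 11900.00 | 85.00 | 35.00 | 1011500.00 | 416500.00
semicircular top | 11349.00 | 85.00 | 106.08 | 964665.29 | 1203846.91
triangular fin | 437.50 | 181.67 | 8.33 | 79479.17 | 3645.83
hole | -615.75 | 143.00 | 31.00 | -88052.56 | -19088.32
Σ | 23070.75 |  |  | 1967591.90 | 1604904.43
X̄ = 1967591.90 / 23070.75 = 85.29 mm
Ȳ = 1604904.43 / 23070.75 = 69.56 mm

X̄ = 85.29 mm, Ȳ = 69.56 mm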